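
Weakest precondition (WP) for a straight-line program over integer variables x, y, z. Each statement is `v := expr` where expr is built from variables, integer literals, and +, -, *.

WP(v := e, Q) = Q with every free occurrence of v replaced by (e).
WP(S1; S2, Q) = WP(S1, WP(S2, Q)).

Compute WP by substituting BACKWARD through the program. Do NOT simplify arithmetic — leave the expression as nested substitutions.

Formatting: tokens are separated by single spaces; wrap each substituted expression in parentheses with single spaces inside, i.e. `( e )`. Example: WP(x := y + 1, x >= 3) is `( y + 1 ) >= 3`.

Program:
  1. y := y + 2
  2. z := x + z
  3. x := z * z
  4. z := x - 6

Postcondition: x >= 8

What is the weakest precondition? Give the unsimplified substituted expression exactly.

post: x >= 8
stmt 4: z := x - 6  -- replace 0 occurrence(s) of z with (x - 6)
  => x >= 8
stmt 3: x := z * z  -- replace 1 occurrence(s) of x with (z * z)
  => ( z * z ) >= 8
stmt 2: z := x + z  -- replace 2 occurrence(s) of z with (x + z)
  => ( ( x + z ) * ( x + z ) ) >= 8
stmt 1: y := y + 2  -- replace 0 occurrence(s) of y with (y + 2)
  => ( ( x + z ) * ( x + z ) ) >= 8

Answer: ( ( x + z ) * ( x + z ) ) >= 8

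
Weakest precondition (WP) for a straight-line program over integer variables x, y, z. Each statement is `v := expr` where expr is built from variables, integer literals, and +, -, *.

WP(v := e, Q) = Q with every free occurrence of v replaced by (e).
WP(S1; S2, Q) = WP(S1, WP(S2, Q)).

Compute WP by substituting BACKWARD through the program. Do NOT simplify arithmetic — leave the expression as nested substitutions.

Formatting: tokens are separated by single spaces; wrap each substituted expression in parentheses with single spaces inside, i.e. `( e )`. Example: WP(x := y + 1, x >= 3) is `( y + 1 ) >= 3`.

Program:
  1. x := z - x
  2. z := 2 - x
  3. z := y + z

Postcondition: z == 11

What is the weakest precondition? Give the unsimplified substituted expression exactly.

Answer: ( y + ( 2 - ( z - x ) ) ) == 11

Derivation:
post: z == 11
stmt 3: z := y + z  -- replace 1 occurrence(s) of z with (y + z)
  => ( y + z ) == 11
stmt 2: z := 2 - x  -- replace 1 occurrence(s) of z with (2 - x)
  => ( y + ( 2 - x ) ) == 11
stmt 1: x := z - x  -- replace 1 occurrence(s) of x with (z - x)
  => ( y + ( 2 - ( z - x ) ) ) == 11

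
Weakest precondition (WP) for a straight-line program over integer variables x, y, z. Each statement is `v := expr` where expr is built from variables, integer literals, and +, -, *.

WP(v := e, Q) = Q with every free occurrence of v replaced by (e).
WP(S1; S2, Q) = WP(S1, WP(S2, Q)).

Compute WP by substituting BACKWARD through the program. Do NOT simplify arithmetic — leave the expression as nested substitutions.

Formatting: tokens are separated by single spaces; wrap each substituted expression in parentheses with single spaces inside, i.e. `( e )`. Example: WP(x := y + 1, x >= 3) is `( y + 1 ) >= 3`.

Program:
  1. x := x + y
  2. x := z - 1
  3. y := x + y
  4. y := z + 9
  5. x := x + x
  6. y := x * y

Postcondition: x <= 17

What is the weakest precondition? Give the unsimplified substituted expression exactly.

post: x <= 17
stmt 6: y := x * y  -- replace 0 occurrence(s) of y with (x * y)
  => x <= 17
stmt 5: x := x + x  -- replace 1 occurrence(s) of x with (x + x)
  => ( x + x ) <= 17
stmt 4: y := z + 9  -- replace 0 occurrence(s) of y with (z + 9)
  => ( x + x ) <= 17
stmt 3: y := x + y  -- replace 0 occurrence(s) of y with (x + y)
  => ( x + x ) <= 17
stmt 2: x := z - 1  -- replace 2 occurrence(s) of x with (z - 1)
  => ( ( z - 1 ) + ( z - 1 ) ) <= 17
stmt 1: x := x + y  -- replace 0 occurrence(s) of x with (x + y)
  => ( ( z - 1 ) + ( z - 1 ) ) <= 17

Answer: ( ( z - 1 ) + ( z - 1 ) ) <= 17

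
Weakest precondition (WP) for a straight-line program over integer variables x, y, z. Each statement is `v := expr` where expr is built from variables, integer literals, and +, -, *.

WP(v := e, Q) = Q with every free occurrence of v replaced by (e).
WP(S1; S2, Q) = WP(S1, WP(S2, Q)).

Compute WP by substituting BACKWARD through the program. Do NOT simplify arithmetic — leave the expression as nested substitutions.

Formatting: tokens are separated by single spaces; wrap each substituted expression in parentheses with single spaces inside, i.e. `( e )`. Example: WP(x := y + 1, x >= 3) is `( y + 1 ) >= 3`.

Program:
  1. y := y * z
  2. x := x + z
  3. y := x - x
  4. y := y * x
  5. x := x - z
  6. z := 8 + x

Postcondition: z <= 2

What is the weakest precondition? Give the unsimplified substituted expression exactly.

post: z <= 2
stmt 6: z := 8 + x  -- replace 1 occurrence(s) of z with (8 + x)
  => ( 8 + x ) <= 2
stmt 5: x := x - z  -- replace 1 occurrence(s) of x with (x - z)
  => ( 8 + ( x - z ) ) <= 2
stmt 4: y := y * x  -- replace 0 occurrence(s) of y with (y * x)
  => ( 8 + ( x - z ) ) <= 2
stmt 3: y := x - x  -- replace 0 occurrence(s) of y with (x - x)
  => ( 8 + ( x - z ) ) <= 2
stmt 2: x := x + z  -- replace 1 occurrence(s) of x with (x + z)
  => ( 8 + ( ( x + z ) - z ) ) <= 2
stmt 1: y := y * z  -- replace 0 occurrence(s) of y with (y * z)
  => ( 8 + ( ( x + z ) - z ) ) <= 2

Answer: ( 8 + ( ( x + z ) - z ) ) <= 2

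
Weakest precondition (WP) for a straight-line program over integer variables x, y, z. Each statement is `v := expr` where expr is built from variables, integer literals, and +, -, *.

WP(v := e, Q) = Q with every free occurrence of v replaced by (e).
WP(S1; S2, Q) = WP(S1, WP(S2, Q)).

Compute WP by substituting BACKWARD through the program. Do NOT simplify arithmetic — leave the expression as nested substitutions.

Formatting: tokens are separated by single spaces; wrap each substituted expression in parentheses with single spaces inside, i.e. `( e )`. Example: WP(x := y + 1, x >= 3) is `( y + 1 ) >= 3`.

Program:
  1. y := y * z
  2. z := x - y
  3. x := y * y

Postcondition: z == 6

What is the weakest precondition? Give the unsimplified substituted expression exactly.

post: z == 6
stmt 3: x := y * y  -- replace 0 occurrence(s) of x with (y * y)
  => z == 6
stmt 2: z := x - y  -- replace 1 occurrence(s) of z with (x - y)
  => ( x - y ) == 6
stmt 1: y := y * z  -- replace 1 occurrence(s) of y with (y * z)
  => ( x - ( y * z ) ) == 6

Answer: ( x - ( y * z ) ) == 6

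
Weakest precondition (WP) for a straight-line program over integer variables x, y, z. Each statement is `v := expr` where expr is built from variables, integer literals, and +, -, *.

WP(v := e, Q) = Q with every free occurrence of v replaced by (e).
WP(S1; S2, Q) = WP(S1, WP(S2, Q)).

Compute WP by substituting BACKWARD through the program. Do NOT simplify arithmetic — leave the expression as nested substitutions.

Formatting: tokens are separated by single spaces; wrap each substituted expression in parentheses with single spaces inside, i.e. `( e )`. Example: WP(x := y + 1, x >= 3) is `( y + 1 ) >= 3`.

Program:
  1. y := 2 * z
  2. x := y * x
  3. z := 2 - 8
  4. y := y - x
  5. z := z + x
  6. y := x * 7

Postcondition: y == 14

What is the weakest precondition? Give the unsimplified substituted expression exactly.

post: y == 14
stmt 6: y := x * 7  -- replace 1 occurrence(s) of y with (x * 7)
  => ( x * 7 ) == 14
stmt 5: z := z + x  -- replace 0 occurrence(s) of z with (z + x)
  => ( x * 7 ) == 14
stmt 4: y := y - x  -- replace 0 occurrence(s) of y with (y - x)
  => ( x * 7 ) == 14
stmt 3: z := 2 - 8  -- replace 0 occurrence(s) of z with (2 - 8)
  => ( x * 7 ) == 14
stmt 2: x := y * x  -- replace 1 occurrence(s) of x with (y * x)
  => ( ( y * x ) * 7 ) == 14
stmt 1: y := 2 * z  -- replace 1 occurrence(s) of y with (2 * z)
  => ( ( ( 2 * z ) * x ) * 7 ) == 14

Answer: ( ( ( 2 * z ) * x ) * 7 ) == 14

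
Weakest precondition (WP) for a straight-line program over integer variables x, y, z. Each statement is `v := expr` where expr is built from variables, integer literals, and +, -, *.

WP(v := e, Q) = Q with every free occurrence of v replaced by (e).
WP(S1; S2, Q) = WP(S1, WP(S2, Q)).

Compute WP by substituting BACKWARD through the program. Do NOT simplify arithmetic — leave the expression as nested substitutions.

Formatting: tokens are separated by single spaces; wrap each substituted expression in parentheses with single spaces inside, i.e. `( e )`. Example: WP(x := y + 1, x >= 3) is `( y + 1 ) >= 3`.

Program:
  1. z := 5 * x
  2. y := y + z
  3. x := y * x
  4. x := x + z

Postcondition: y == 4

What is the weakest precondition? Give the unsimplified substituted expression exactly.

post: y == 4
stmt 4: x := x + z  -- replace 0 occurrence(s) of x with (x + z)
  => y == 4
stmt 3: x := y * x  -- replace 0 occurrence(s) of x with (y * x)
  => y == 4
stmt 2: y := y + z  -- replace 1 occurrence(s) of y with (y + z)
  => ( y + z ) == 4
stmt 1: z := 5 * x  -- replace 1 occurrence(s) of z with (5 * x)
  => ( y + ( 5 * x ) ) == 4

Answer: ( y + ( 5 * x ) ) == 4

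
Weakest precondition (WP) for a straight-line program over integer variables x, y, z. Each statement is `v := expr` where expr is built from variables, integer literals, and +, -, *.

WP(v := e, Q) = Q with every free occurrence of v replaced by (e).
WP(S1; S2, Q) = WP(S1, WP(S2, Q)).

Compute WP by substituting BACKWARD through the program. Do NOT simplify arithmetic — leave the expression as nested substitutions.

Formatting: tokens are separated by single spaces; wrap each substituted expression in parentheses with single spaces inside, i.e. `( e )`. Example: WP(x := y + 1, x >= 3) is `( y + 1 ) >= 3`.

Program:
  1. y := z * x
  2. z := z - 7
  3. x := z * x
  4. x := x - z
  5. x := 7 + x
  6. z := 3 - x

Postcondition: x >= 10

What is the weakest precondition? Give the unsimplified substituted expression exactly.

post: x >= 10
stmt 6: z := 3 - x  -- replace 0 occurrence(s) of z with (3 - x)
  => x >= 10
stmt 5: x := 7 + x  -- replace 1 occurrence(s) of x with (7 + x)
  => ( 7 + x ) >= 10
stmt 4: x := x - z  -- replace 1 occurrence(s) of x with (x - z)
  => ( 7 + ( x - z ) ) >= 10
stmt 3: x := z * x  -- replace 1 occurrence(s) of x with (z * x)
  => ( 7 + ( ( z * x ) - z ) ) >= 10
stmt 2: z := z - 7  -- replace 2 occurrence(s) of z with (z - 7)
  => ( 7 + ( ( ( z - 7 ) * x ) - ( z - 7 ) ) ) >= 10
stmt 1: y := z * x  -- replace 0 occurrence(s) of y with (z * x)
  => ( 7 + ( ( ( z - 7 ) * x ) - ( z - 7 ) ) ) >= 10

Answer: ( 7 + ( ( ( z - 7 ) * x ) - ( z - 7 ) ) ) >= 10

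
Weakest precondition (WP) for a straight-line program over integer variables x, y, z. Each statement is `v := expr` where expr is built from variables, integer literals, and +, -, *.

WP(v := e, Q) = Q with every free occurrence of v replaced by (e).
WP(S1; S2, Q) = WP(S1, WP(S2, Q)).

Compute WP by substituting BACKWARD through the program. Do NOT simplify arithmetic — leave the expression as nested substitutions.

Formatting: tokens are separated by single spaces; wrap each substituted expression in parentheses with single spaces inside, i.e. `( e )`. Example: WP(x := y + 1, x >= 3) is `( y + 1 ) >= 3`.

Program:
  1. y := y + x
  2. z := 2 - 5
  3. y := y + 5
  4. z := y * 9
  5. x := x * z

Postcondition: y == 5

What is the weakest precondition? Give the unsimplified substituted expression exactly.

Answer: ( ( y + x ) + 5 ) == 5

Derivation:
post: y == 5
stmt 5: x := x * z  -- replace 0 occurrence(s) of x with (x * z)
  => y == 5
stmt 4: z := y * 9  -- replace 0 occurrence(s) of z with (y * 9)
  => y == 5
stmt 3: y := y + 5  -- replace 1 occurrence(s) of y with (y + 5)
  => ( y + 5 ) == 5
stmt 2: z := 2 - 5  -- replace 0 occurrence(s) of z with (2 - 5)
  => ( y + 5 ) == 5
stmt 1: y := y + x  -- replace 1 occurrence(s) of y with (y + x)
  => ( ( y + x ) + 5 ) == 5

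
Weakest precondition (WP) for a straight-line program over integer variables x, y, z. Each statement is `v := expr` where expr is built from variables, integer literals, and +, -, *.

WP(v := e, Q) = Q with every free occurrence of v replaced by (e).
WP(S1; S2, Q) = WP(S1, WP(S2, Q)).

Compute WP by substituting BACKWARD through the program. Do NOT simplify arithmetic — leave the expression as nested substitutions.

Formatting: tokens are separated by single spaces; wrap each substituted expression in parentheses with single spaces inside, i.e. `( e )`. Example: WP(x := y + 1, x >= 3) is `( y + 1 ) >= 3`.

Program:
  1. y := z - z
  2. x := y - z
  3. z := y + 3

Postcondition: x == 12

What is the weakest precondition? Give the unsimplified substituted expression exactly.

Answer: ( ( z - z ) - z ) == 12

Derivation:
post: x == 12
stmt 3: z := y + 3  -- replace 0 occurrence(s) of z with (y + 3)
  => x == 12
stmt 2: x := y - z  -- replace 1 occurrence(s) of x with (y - z)
  => ( y - z ) == 12
stmt 1: y := z - z  -- replace 1 occurrence(s) of y with (z - z)
  => ( ( z - z ) - z ) == 12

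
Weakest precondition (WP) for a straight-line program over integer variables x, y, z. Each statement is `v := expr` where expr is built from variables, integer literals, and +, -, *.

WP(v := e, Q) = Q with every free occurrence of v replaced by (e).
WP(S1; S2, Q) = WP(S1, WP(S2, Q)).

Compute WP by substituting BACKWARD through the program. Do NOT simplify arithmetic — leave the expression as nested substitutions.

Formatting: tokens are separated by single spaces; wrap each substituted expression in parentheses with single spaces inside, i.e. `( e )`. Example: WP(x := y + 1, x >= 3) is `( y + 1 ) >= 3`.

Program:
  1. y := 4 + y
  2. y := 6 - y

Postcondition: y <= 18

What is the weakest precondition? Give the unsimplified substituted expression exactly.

Answer: ( 6 - ( 4 + y ) ) <= 18

Derivation:
post: y <= 18
stmt 2: y := 6 - y  -- replace 1 occurrence(s) of y with (6 - y)
  => ( 6 - y ) <= 18
stmt 1: y := 4 + y  -- replace 1 occurrence(s) of y with (4 + y)
  => ( 6 - ( 4 + y ) ) <= 18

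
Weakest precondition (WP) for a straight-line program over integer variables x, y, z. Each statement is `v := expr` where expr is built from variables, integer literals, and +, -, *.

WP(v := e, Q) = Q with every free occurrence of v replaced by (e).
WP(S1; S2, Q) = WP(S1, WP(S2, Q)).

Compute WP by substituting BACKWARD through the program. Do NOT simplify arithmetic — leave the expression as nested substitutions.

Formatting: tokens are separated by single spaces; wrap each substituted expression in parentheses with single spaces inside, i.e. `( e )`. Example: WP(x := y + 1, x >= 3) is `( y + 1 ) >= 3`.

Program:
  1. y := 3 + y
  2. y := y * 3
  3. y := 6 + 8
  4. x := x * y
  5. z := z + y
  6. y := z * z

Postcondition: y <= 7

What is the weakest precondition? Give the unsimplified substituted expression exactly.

post: y <= 7
stmt 6: y := z * z  -- replace 1 occurrence(s) of y with (z * z)
  => ( z * z ) <= 7
stmt 5: z := z + y  -- replace 2 occurrence(s) of z with (z + y)
  => ( ( z + y ) * ( z + y ) ) <= 7
stmt 4: x := x * y  -- replace 0 occurrence(s) of x with (x * y)
  => ( ( z + y ) * ( z + y ) ) <= 7
stmt 3: y := 6 + 8  -- replace 2 occurrence(s) of y with (6 + 8)
  => ( ( z + ( 6 + 8 ) ) * ( z + ( 6 + 8 ) ) ) <= 7
stmt 2: y := y * 3  -- replace 0 occurrence(s) of y with (y * 3)
  => ( ( z + ( 6 + 8 ) ) * ( z + ( 6 + 8 ) ) ) <= 7
stmt 1: y := 3 + y  -- replace 0 occurrence(s) of y with (3 + y)
  => ( ( z + ( 6 + 8 ) ) * ( z + ( 6 + 8 ) ) ) <= 7

Answer: ( ( z + ( 6 + 8 ) ) * ( z + ( 6 + 8 ) ) ) <= 7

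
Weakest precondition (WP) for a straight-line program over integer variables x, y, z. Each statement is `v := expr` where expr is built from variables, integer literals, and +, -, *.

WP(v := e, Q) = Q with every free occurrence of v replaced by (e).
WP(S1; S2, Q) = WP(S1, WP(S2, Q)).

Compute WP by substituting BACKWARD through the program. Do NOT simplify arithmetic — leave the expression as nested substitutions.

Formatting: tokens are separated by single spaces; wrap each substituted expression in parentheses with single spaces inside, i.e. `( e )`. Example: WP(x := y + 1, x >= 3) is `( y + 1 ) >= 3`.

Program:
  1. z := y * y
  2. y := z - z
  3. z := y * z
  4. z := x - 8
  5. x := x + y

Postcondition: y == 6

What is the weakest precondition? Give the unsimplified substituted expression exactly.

post: y == 6
stmt 5: x := x + y  -- replace 0 occurrence(s) of x with (x + y)
  => y == 6
stmt 4: z := x - 8  -- replace 0 occurrence(s) of z with (x - 8)
  => y == 6
stmt 3: z := y * z  -- replace 0 occurrence(s) of z with (y * z)
  => y == 6
stmt 2: y := z - z  -- replace 1 occurrence(s) of y with (z - z)
  => ( z - z ) == 6
stmt 1: z := y * y  -- replace 2 occurrence(s) of z with (y * y)
  => ( ( y * y ) - ( y * y ) ) == 6

Answer: ( ( y * y ) - ( y * y ) ) == 6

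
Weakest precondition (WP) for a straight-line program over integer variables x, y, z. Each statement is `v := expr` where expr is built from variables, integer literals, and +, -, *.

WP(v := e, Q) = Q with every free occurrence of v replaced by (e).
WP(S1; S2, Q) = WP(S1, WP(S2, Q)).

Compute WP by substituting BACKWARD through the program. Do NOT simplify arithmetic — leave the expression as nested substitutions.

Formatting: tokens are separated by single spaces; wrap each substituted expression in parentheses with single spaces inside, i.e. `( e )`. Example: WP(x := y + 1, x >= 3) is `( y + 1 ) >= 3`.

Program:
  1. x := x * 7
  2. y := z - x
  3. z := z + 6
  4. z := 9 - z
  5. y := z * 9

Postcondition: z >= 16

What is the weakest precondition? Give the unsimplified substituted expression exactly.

Answer: ( 9 - ( z + 6 ) ) >= 16

Derivation:
post: z >= 16
stmt 5: y := z * 9  -- replace 0 occurrence(s) of y with (z * 9)
  => z >= 16
stmt 4: z := 9 - z  -- replace 1 occurrence(s) of z with (9 - z)
  => ( 9 - z ) >= 16
stmt 3: z := z + 6  -- replace 1 occurrence(s) of z with (z + 6)
  => ( 9 - ( z + 6 ) ) >= 16
stmt 2: y := z - x  -- replace 0 occurrence(s) of y with (z - x)
  => ( 9 - ( z + 6 ) ) >= 16
stmt 1: x := x * 7  -- replace 0 occurrence(s) of x with (x * 7)
  => ( 9 - ( z + 6 ) ) >= 16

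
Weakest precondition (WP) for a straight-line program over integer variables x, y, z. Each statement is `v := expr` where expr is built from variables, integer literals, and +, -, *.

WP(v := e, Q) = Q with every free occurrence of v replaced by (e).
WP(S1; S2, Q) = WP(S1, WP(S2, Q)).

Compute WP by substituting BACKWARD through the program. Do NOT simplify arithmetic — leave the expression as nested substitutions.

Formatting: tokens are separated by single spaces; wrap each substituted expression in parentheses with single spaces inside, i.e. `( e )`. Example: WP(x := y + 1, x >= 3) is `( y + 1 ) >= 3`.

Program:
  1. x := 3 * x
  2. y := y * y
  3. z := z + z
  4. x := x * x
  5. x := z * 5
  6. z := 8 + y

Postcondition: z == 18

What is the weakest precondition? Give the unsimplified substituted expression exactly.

post: z == 18
stmt 6: z := 8 + y  -- replace 1 occurrence(s) of z with (8 + y)
  => ( 8 + y ) == 18
stmt 5: x := z * 5  -- replace 0 occurrence(s) of x with (z * 5)
  => ( 8 + y ) == 18
stmt 4: x := x * x  -- replace 0 occurrence(s) of x with (x * x)
  => ( 8 + y ) == 18
stmt 3: z := z + z  -- replace 0 occurrence(s) of z with (z + z)
  => ( 8 + y ) == 18
stmt 2: y := y * y  -- replace 1 occurrence(s) of y with (y * y)
  => ( 8 + ( y * y ) ) == 18
stmt 1: x := 3 * x  -- replace 0 occurrence(s) of x with (3 * x)
  => ( 8 + ( y * y ) ) == 18

Answer: ( 8 + ( y * y ) ) == 18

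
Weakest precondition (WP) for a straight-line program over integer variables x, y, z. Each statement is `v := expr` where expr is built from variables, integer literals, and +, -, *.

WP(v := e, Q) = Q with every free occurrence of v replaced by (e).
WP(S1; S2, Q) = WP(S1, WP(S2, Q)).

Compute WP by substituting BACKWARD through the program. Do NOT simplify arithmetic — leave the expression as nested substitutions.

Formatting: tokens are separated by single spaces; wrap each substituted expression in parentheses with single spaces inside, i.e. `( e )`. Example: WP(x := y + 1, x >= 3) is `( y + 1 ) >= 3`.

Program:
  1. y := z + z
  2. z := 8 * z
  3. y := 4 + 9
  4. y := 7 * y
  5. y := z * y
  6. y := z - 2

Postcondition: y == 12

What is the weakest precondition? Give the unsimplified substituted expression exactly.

Answer: ( ( 8 * z ) - 2 ) == 12

Derivation:
post: y == 12
stmt 6: y := z - 2  -- replace 1 occurrence(s) of y with (z - 2)
  => ( z - 2 ) == 12
stmt 5: y := z * y  -- replace 0 occurrence(s) of y with (z * y)
  => ( z - 2 ) == 12
stmt 4: y := 7 * y  -- replace 0 occurrence(s) of y with (7 * y)
  => ( z - 2 ) == 12
stmt 3: y := 4 + 9  -- replace 0 occurrence(s) of y with (4 + 9)
  => ( z - 2 ) == 12
stmt 2: z := 8 * z  -- replace 1 occurrence(s) of z with (8 * z)
  => ( ( 8 * z ) - 2 ) == 12
stmt 1: y := z + z  -- replace 0 occurrence(s) of y with (z + z)
  => ( ( 8 * z ) - 2 ) == 12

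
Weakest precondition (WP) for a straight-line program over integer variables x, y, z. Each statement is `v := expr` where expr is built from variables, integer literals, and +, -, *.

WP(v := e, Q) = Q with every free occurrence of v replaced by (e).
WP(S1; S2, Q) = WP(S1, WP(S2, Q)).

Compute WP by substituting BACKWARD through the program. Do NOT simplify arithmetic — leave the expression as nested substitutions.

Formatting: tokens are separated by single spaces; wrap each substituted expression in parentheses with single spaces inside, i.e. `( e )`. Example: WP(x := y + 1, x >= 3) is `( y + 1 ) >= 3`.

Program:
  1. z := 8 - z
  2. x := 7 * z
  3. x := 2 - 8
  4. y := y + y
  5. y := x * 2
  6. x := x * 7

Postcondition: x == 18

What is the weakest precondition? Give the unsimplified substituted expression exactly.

post: x == 18
stmt 6: x := x * 7  -- replace 1 occurrence(s) of x with (x * 7)
  => ( x * 7 ) == 18
stmt 5: y := x * 2  -- replace 0 occurrence(s) of y with (x * 2)
  => ( x * 7 ) == 18
stmt 4: y := y + y  -- replace 0 occurrence(s) of y with (y + y)
  => ( x * 7 ) == 18
stmt 3: x := 2 - 8  -- replace 1 occurrence(s) of x with (2 - 8)
  => ( ( 2 - 8 ) * 7 ) == 18
stmt 2: x := 7 * z  -- replace 0 occurrence(s) of x with (7 * z)
  => ( ( 2 - 8 ) * 7 ) == 18
stmt 1: z := 8 - z  -- replace 0 occurrence(s) of z with (8 - z)
  => ( ( 2 - 8 ) * 7 ) == 18

Answer: ( ( 2 - 8 ) * 7 ) == 18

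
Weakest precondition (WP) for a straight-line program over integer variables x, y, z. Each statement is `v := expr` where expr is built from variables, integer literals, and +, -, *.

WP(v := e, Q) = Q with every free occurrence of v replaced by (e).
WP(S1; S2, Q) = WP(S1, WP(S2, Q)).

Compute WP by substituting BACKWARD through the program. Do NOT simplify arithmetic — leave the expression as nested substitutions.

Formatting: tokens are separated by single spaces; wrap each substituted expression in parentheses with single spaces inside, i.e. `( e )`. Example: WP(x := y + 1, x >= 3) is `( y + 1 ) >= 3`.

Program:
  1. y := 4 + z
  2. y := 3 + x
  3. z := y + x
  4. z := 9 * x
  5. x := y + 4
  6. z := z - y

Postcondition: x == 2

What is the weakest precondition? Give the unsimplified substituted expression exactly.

Answer: ( ( 3 + x ) + 4 ) == 2

Derivation:
post: x == 2
stmt 6: z := z - y  -- replace 0 occurrence(s) of z with (z - y)
  => x == 2
stmt 5: x := y + 4  -- replace 1 occurrence(s) of x with (y + 4)
  => ( y + 4 ) == 2
stmt 4: z := 9 * x  -- replace 0 occurrence(s) of z with (9 * x)
  => ( y + 4 ) == 2
stmt 3: z := y + x  -- replace 0 occurrence(s) of z with (y + x)
  => ( y + 4 ) == 2
stmt 2: y := 3 + x  -- replace 1 occurrence(s) of y with (3 + x)
  => ( ( 3 + x ) + 4 ) == 2
stmt 1: y := 4 + z  -- replace 0 occurrence(s) of y with (4 + z)
  => ( ( 3 + x ) + 4 ) == 2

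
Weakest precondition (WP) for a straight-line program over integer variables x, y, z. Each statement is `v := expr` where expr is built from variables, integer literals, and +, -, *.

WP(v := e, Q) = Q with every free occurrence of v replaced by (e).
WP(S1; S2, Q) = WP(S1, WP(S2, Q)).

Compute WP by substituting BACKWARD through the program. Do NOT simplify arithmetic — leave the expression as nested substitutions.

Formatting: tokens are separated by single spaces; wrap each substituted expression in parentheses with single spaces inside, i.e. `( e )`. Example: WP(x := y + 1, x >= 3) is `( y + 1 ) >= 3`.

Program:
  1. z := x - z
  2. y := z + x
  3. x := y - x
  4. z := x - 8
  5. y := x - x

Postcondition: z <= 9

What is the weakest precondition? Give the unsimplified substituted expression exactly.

post: z <= 9
stmt 5: y := x - x  -- replace 0 occurrence(s) of y with (x - x)
  => z <= 9
stmt 4: z := x - 8  -- replace 1 occurrence(s) of z with (x - 8)
  => ( x - 8 ) <= 9
stmt 3: x := y - x  -- replace 1 occurrence(s) of x with (y - x)
  => ( ( y - x ) - 8 ) <= 9
stmt 2: y := z + x  -- replace 1 occurrence(s) of y with (z + x)
  => ( ( ( z + x ) - x ) - 8 ) <= 9
stmt 1: z := x - z  -- replace 1 occurrence(s) of z with (x - z)
  => ( ( ( ( x - z ) + x ) - x ) - 8 ) <= 9

Answer: ( ( ( ( x - z ) + x ) - x ) - 8 ) <= 9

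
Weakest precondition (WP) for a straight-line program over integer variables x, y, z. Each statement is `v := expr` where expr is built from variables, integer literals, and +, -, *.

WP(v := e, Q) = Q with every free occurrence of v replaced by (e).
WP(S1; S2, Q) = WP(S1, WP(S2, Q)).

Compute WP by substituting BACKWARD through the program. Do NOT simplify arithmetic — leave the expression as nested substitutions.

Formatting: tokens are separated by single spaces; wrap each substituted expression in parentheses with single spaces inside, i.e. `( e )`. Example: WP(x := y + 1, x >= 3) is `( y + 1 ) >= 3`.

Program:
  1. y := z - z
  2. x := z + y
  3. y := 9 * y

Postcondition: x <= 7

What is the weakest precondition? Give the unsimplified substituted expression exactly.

post: x <= 7
stmt 3: y := 9 * y  -- replace 0 occurrence(s) of y with (9 * y)
  => x <= 7
stmt 2: x := z + y  -- replace 1 occurrence(s) of x with (z + y)
  => ( z + y ) <= 7
stmt 1: y := z - z  -- replace 1 occurrence(s) of y with (z - z)
  => ( z + ( z - z ) ) <= 7

Answer: ( z + ( z - z ) ) <= 7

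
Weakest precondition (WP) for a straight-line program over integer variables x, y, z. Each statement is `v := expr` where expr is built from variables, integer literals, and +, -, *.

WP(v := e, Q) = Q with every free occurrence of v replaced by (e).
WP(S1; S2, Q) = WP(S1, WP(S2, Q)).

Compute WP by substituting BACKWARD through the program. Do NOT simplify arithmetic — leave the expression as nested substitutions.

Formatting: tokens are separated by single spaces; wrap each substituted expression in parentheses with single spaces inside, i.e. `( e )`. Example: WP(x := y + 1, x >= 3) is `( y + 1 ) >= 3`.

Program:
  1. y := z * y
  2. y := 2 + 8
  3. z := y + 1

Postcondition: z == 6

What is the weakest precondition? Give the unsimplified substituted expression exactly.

Answer: ( ( 2 + 8 ) + 1 ) == 6

Derivation:
post: z == 6
stmt 3: z := y + 1  -- replace 1 occurrence(s) of z with (y + 1)
  => ( y + 1 ) == 6
stmt 2: y := 2 + 8  -- replace 1 occurrence(s) of y with (2 + 8)
  => ( ( 2 + 8 ) + 1 ) == 6
stmt 1: y := z * y  -- replace 0 occurrence(s) of y with (z * y)
  => ( ( 2 + 8 ) + 1 ) == 6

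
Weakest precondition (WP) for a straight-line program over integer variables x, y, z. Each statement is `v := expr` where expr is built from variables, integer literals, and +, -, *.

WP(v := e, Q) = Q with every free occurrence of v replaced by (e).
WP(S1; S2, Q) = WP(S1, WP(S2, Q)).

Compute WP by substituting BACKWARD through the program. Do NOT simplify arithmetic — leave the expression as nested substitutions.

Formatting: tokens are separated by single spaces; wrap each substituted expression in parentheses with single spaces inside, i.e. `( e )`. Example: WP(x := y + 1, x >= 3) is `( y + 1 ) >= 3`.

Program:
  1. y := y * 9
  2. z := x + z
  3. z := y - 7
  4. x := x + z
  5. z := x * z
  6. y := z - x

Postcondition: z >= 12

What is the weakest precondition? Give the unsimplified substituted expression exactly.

Answer: ( ( x + ( ( y * 9 ) - 7 ) ) * ( ( y * 9 ) - 7 ) ) >= 12

Derivation:
post: z >= 12
stmt 6: y := z - x  -- replace 0 occurrence(s) of y with (z - x)
  => z >= 12
stmt 5: z := x * z  -- replace 1 occurrence(s) of z with (x * z)
  => ( x * z ) >= 12
stmt 4: x := x + z  -- replace 1 occurrence(s) of x with (x + z)
  => ( ( x + z ) * z ) >= 12
stmt 3: z := y - 7  -- replace 2 occurrence(s) of z with (y - 7)
  => ( ( x + ( y - 7 ) ) * ( y - 7 ) ) >= 12
stmt 2: z := x + z  -- replace 0 occurrence(s) of z with (x + z)
  => ( ( x + ( y - 7 ) ) * ( y - 7 ) ) >= 12
stmt 1: y := y * 9  -- replace 2 occurrence(s) of y with (y * 9)
  => ( ( x + ( ( y * 9 ) - 7 ) ) * ( ( y * 9 ) - 7 ) ) >= 12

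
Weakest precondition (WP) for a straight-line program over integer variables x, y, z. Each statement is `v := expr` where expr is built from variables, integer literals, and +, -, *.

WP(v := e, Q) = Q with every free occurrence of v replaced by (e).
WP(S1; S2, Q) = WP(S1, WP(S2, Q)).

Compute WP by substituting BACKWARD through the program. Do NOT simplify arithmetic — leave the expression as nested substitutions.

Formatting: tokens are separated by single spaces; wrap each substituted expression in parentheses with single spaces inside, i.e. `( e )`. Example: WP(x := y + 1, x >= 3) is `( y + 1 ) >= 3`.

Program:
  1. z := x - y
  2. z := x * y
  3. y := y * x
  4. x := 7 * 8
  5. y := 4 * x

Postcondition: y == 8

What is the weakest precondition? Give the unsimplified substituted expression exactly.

Answer: ( 4 * ( 7 * 8 ) ) == 8

Derivation:
post: y == 8
stmt 5: y := 4 * x  -- replace 1 occurrence(s) of y with (4 * x)
  => ( 4 * x ) == 8
stmt 4: x := 7 * 8  -- replace 1 occurrence(s) of x with (7 * 8)
  => ( 4 * ( 7 * 8 ) ) == 8
stmt 3: y := y * x  -- replace 0 occurrence(s) of y with (y * x)
  => ( 4 * ( 7 * 8 ) ) == 8
stmt 2: z := x * y  -- replace 0 occurrence(s) of z with (x * y)
  => ( 4 * ( 7 * 8 ) ) == 8
stmt 1: z := x - y  -- replace 0 occurrence(s) of z with (x - y)
  => ( 4 * ( 7 * 8 ) ) == 8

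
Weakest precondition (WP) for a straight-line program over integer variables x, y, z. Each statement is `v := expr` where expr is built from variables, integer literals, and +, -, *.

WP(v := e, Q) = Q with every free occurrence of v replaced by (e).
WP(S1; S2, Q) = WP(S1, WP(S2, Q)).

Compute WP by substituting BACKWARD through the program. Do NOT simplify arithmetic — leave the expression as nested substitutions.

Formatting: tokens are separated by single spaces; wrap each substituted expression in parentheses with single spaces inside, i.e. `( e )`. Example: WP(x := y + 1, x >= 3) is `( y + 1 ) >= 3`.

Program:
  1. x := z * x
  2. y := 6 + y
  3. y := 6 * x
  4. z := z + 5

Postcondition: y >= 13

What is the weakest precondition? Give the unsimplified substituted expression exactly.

post: y >= 13
stmt 4: z := z + 5  -- replace 0 occurrence(s) of z with (z + 5)
  => y >= 13
stmt 3: y := 6 * x  -- replace 1 occurrence(s) of y with (6 * x)
  => ( 6 * x ) >= 13
stmt 2: y := 6 + y  -- replace 0 occurrence(s) of y with (6 + y)
  => ( 6 * x ) >= 13
stmt 1: x := z * x  -- replace 1 occurrence(s) of x with (z * x)
  => ( 6 * ( z * x ) ) >= 13

Answer: ( 6 * ( z * x ) ) >= 13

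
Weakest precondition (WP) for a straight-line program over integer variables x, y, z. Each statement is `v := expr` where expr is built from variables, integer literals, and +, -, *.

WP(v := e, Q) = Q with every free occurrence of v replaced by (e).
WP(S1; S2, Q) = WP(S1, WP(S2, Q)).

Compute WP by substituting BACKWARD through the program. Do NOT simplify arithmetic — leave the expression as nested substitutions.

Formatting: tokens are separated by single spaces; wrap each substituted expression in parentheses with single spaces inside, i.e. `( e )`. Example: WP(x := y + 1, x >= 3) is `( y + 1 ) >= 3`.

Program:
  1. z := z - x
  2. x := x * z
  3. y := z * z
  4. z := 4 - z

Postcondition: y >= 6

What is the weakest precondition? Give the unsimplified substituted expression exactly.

post: y >= 6
stmt 4: z := 4 - z  -- replace 0 occurrence(s) of z with (4 - z)
  => y >= 6
stmt 3: y := z * z  -- replace 1 occurrence(s) of y with (z * z)
  => ( z * z ) >= 6
stmt 2: x := x * z  -- replace 0 occurrence(s) of x with (x * z)
  => ( z * z ) >= 6
stmt 1: z := z - x  -- replace 2 occurrence(s) of z with (z - x)
  => ( ( z - x ) * ( z - x ) ) >= 6

Answer: ( ( z - x ) * ( z - x ) ) >= 6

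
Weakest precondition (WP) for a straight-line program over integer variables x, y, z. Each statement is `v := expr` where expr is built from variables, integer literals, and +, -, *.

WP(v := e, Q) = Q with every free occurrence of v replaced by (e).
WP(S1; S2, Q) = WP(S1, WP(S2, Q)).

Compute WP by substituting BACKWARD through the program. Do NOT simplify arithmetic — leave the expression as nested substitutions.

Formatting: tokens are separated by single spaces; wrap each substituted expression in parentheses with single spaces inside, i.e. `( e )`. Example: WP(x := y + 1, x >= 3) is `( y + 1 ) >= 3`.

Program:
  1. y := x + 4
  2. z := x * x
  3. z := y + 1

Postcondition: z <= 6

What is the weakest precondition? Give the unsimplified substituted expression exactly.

post: z <= 6
stmt 3: z := y + 1  -- replace 1 occurrence(s) of z with (y + 1)
  => ( y + 1 ) <= 6
stmt 2: z := x * x  -- replace 0 occurrence(s) of z with (x * x)
  => ( y + 1 ) <= 6
stmt 1: y := x + 4  -- replace 1 occurrence(s) of y with (x + 4)
  => ( ( x + 4 ) + 1 ) <= 6

Answer: ( ( x + 4 ) + 1 ) <= 6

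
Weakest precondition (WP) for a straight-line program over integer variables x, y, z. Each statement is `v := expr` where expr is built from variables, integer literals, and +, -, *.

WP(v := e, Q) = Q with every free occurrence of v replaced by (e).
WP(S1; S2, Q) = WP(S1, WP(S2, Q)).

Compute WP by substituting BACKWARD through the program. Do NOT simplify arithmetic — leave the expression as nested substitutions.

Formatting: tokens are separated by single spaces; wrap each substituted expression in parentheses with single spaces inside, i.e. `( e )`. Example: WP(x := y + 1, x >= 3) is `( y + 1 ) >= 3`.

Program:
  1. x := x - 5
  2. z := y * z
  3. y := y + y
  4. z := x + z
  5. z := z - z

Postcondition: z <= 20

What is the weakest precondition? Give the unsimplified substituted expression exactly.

Answer: ( ( ( x - 5 ) + ( y * z ) ) - ( ( x - 5 ) + ( y * z ) ) ) <= 20

Derivation:
post: z <= 20
stmt 5: z := z - z  -- replace 1 occurrence(s) of z with (z - z)
  => ( z - z ) <= 20
stmt 4: z := x + z  -- replace 2 occurrence(s) of z with (x + z)
  => ( ( x + z ) - ( x + z ) ) <= 20
stmt 3: y := y + y  -- replace 0 occurrence(s) of y with (y + y)
  => ( ( x + z ) - ( x + z ) ) <= 20
stmt 2: z := y * z  -- replace 2 occurrence(s) of z with (y * z)
  => ( ( x + ( y * z ) ) - ( x + ( y * z ) ) ) <= 20
stmt 1: x := x - 5  -- replace 2 occurrence(s) of x with (x - 5)
  => ( ( ( x - 5 ) + ( y * z ) ) - ( ( x - 5 ) + ( y * z ) ) ) <= 20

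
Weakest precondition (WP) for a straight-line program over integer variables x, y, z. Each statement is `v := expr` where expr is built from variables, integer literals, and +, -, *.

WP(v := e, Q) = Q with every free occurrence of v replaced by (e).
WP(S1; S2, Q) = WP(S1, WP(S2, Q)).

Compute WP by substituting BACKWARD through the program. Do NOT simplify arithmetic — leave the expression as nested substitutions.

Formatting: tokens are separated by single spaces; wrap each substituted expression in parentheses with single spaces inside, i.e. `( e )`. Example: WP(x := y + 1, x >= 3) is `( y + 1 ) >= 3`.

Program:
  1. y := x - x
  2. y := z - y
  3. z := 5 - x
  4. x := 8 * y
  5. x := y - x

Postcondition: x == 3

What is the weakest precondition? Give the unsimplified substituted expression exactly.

Answer: ( ( z - ( x - x ) ) - ( 8 * ( z - ( x - x ) ) ) ) == 3

Derivation:
post: x == 3
stmt 5: x := y - x  -- replace 1 occurrence(s) of x with (y - x)
  => ( y - x ) == 3
stmt 4: x := 8 * y  -- replace 1 occurrence(s) of x with (8 * y)
  => ( y - ( 8 * y ) ) == 3
stmt 3: z := 5 - x  -- replace 0 occurrence(s) of z with (5 - x)
  => ( y - ( 8 * y ) ) == 3
stmt 2: y := z - y  -- replace 2 occurrence(s) of y with (z - y)
  => ( ( z - y ) - ( 8 * ( z - y ) ) ) == 3
stmt 1: y := x - x  -- replace 2 occurrence(s) of y with (x - x)
  => ( ( z - ( x - x ) ) - ( 8 * ( z - ( x - x ) ) ) ) == 3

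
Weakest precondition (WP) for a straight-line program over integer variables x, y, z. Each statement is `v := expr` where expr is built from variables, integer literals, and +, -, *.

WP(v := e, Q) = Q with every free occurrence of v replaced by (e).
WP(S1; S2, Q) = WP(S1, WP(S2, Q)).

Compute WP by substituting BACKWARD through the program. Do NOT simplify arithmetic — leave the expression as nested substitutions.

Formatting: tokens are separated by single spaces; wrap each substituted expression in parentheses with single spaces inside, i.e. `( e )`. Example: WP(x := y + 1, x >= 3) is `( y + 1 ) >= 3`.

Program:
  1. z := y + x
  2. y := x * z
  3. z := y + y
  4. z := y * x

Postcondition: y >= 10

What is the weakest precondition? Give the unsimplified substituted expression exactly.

Answer: ( x * ( y + x ) ) >= 10

Derivation:
post: y >= 10
stmt 4: z := y * x  -- replace 0 occurrence(s) of z with (y * x)
  => y >= 10
stmt 3: z := y + y  -- replace 0 occurrence(s) of z with (y + y)
  => y >= 10
stmt 2: y := x * z  -- replace 1 occurrence(s) of y with (x * z)
  => ( x * z ) >= 10
stmt 1: z := y + x  -- replace 1 occurrence(s) of z with (y + x)
  => ( x * ( y + x ) ) >= 10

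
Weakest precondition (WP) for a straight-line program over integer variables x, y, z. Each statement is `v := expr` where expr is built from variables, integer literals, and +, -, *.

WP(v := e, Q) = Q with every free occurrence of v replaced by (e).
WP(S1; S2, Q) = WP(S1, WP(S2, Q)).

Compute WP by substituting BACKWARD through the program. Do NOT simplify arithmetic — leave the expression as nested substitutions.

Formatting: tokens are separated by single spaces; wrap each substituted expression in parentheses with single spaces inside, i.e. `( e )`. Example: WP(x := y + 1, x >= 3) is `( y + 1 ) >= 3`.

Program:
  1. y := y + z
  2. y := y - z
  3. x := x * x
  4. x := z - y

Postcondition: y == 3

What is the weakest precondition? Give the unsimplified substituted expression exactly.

Answer: ( ( y + z ) - z ) == 3

Derivation:
post: y == 3
stmt 4: x := z - y  -- replace 0 occurrence(s) of x with (z - y)
  => y == 3
stmt 3: x := x * x  -- replace 0 occurrence(s) of x with (x * x)
  => y == 3
stmt 2: y := y - z  -- replace 1 occurrence(s) of y with (y - z)
  => ( y - z ) == 3
stmt 1: y := y + z  -- replace 1 occurrence(s) of y with (y + z)
  => ( ( y + z ) - z ) == 3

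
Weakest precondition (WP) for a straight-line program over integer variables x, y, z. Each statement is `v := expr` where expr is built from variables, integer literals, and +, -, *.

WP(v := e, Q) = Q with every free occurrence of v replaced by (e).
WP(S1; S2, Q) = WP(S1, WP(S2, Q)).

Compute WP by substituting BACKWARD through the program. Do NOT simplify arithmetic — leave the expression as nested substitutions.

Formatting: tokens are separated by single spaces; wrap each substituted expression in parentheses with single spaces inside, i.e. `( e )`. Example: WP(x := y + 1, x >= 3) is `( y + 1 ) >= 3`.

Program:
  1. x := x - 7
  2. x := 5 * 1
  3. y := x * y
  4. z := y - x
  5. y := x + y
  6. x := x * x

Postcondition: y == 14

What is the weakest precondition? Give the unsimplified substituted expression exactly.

Answer: ( ( 5 * 1 ) + ( ( 5 * 1 ) * y ) ) == 14

Derivation:
post: y == 14
stmt 6: x := x * x  -- replace 0 occurrence(s) of x with (x * x)
  => y == 14
stmt 5: y := x + y  -- replace 1 occurrence(s) of y with (x + y)
  => ( x + y ) == 14
stmt 4: z := y - x  -- replace 0 occurrence(s) of z with (y - x)
  => ( x + y ) == 14
stmt 3: y := x * y  -- replace 1 occurrence(s) of y with (x * y)
  => ( x + ( x * y ) ) == 14
stmt 2: x := 5 * 1  -- replace 2 occurrence(s) of x with (5 * 1)
  => ( ( 5 * 1 ) + ( ( 5 * 1 ) * y ) ) == 14
stmt 1: x := x - 7  -- replace 0 occurrence(s) of x with (x - 7)
  => ( ( 5 * 1 ) + ( ( 5 * 1 ) * y ) ) == 14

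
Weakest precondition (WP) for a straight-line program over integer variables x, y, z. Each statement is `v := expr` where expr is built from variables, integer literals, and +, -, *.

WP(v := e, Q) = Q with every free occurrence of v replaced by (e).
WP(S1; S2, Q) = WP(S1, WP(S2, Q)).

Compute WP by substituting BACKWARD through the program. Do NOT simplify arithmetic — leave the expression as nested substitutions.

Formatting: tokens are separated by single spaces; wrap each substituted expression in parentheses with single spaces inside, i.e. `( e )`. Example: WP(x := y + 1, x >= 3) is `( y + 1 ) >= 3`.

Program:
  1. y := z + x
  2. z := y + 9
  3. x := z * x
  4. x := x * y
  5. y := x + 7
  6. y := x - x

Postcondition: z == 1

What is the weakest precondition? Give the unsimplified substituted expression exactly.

post: z == 1
stmt 6: y := x - x  -- replace 0 occurrence(s) of y with (x - x)
  => z == 1
stmt 5: y := x + 7  -- replace 0 occurrence(s) of y with (x + 7)
  => z == 1
stmt 4: x := x * y  -- replace 0 occurrence(s) of x with (x * y)
  => z == 1
stmt 3: x := z * x  -- replace 0 occurrence(s) of x with (z * x)
  => z == 1
stmt 2: z := y + 9  -- replace 1 occurrence(s) of z with (y + 9)
  => ( y + 9 ) == 1
stmt 1: y := z + x  -- replace 1 occurrence(s) of y with (z + x)
  => ( ( z + x ) + 9 ) == 1

Answer: ( ( z + x ) + 9 ) == 1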